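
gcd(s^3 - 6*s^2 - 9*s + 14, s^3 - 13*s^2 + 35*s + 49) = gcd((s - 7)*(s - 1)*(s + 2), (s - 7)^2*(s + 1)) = s - 7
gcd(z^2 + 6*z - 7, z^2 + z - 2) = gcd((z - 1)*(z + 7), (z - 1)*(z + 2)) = z - 1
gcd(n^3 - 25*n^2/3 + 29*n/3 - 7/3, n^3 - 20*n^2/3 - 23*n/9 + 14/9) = n^2 - 22*n/3 + 7/3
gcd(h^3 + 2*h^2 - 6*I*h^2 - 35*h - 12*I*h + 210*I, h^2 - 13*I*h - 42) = h - 6*I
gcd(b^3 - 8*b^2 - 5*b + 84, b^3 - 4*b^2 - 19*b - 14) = b - 7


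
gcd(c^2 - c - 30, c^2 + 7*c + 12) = 1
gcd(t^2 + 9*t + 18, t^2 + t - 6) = t + 3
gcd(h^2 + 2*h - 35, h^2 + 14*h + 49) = h + 7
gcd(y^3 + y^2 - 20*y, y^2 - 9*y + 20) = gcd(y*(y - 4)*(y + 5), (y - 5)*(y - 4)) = y - 4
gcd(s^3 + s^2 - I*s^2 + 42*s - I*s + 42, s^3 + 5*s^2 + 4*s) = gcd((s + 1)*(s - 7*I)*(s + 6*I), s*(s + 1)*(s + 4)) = s + 1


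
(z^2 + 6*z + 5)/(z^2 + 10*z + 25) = (z + 1)/(z + 5)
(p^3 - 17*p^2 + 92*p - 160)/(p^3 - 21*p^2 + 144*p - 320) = (p - 4)/(p - 8)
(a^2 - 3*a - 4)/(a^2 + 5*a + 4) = (a - 4)/(a + 4)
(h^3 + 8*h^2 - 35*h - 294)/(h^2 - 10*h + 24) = (h^2 + 14*h + 49)/(h - 4)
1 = 1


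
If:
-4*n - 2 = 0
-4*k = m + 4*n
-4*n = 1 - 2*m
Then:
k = 5/8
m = -1/2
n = -1/2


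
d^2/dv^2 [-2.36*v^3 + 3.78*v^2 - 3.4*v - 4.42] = 7.56 - 14.16*v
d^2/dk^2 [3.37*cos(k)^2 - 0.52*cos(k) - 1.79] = 0.52*cos(k) - 6.74*cos(2*k)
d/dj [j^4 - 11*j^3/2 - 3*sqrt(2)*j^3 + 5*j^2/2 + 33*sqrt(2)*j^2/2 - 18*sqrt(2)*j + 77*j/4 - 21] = 4*j^3 - 33*j^2/2 - 9*sqrt(2)*j^2 + 5*j + 33*sqrt(2)*j - 18*sqrt(2) + 77/4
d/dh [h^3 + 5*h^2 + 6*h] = 3*h^2 + 10*h + 6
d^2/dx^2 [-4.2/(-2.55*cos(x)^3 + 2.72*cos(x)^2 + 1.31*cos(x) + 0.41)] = (-491.589*(1.0*sin(x)^2 + 0.711111111111111*cos(x) - 0.82875816993464)^2*sin(x)^2 + (2.5305*cos(x) - 22.848*cos(2*x) + 24.0975*cos(3*x))*(-2.55*cos(x)^3 + 2.72*cos(x)^2 + 1.31*cos(x) + 0.41))/(-2.55*cos(x)^3 + 2.72*cos(x)^2 + 1.31*cos(x) + 0.41)^3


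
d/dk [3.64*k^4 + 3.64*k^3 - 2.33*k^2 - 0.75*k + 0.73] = 14.56*k^3 + 10.92*k^2 - 4.66*k - 0.75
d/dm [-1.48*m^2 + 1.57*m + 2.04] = 1.57 - 2.96*m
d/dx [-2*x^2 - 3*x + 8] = -4*x - 3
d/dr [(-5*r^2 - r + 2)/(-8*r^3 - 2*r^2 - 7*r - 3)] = (-40*r^4 - 16*r^3 + 81*r^2 + 38*r + 17)/(64*r^6 + 32*r^5 + 116*r^4 + 76*r^3 + 61*r^2 + 42*r + 9)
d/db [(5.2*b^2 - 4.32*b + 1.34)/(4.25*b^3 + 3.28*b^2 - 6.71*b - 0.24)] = (-22.1*b^4 + 36.72*b^3 - 37.8074*b^2 - 11.2864*b + 10.0282)/(18.0625*b^6 + 27.88*b^5 - 46.2766*b^4 - 46.0576*b^3 + 43.4497*b^2 + 3.2208*b + 0.0576)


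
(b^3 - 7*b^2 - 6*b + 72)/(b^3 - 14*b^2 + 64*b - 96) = (b + 3)/(b - 4)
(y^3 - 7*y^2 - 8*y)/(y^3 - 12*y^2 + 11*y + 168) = y*(y + 1)/(y^2 - 4*y - 21)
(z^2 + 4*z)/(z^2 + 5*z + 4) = z/(z + 1)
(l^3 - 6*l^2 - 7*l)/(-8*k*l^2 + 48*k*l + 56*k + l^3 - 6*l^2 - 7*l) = -l/(8*k - l)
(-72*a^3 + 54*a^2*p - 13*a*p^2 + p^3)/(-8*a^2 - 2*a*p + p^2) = (18*a^2 - 9*a*p + p^2)/(2*a + p)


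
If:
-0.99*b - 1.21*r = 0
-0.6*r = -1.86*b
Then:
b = 0.00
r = 0.00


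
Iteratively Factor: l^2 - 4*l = (l)*(l - 4)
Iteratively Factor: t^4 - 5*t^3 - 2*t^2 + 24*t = (t)*(t^3 - 5*t^2 - 2*t + 24) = t*(t + 2)*(t^2 - 7*t + 12) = t*(t - 3)*(t + 2)*(t - 4)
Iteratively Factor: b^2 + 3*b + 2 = (b + 2)*(b + 1)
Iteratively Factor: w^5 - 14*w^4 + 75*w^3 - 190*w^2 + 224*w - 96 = (w - 4)*(w^4 - 10*w^3 + 35*w^2 - 50*w + 24) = (w - 4)*(w - 1)*(w^3 - 9*w^2 + 26*w - 24) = (w - 4)*(w - 2)*(w - 1)*(w^2 - 7*w + 12) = (w - 4)*(w - 3)*(w - 2)*(w - 1)*(w - 4)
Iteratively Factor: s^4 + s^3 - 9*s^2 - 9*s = (s + 3)*(s^3 - 2*s^2 - 3*s) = (s + 1)*(s + 3)*(s^2 - 3*s) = s*(s + 1)*(s + 3)*(s - 3)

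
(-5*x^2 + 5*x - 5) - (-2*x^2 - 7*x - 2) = -3*x^2 + 12*x - 3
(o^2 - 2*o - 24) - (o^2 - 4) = -2*o - 20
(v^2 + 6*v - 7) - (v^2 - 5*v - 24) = 11*v + 17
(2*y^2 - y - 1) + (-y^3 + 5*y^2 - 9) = -y^3 + 7*y^2 - y - 10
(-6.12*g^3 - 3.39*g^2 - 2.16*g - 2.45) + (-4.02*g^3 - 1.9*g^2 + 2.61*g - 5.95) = -10.14*g^3 - 5.29*g^2 + 0.45*g - 8.4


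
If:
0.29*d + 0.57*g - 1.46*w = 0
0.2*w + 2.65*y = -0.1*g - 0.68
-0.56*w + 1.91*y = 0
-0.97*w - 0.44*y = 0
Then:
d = 13.37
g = -6.80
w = 0.00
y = 0.00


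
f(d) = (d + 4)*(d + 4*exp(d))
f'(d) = d + (d + 4)*(4*exp(d) + 1) + 4*exp(d)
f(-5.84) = 10.72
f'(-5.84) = -7.69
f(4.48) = 3030.91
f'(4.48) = 3358.82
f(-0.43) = 7.75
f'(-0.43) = 15.03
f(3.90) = 1591.93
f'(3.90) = 1770.53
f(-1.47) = -1.39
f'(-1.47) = 4.31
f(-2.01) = -2.93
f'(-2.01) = 1.58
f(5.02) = 5508.20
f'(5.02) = 6082.61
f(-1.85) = -2.63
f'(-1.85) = 2.28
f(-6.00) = 11.98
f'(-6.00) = -8.01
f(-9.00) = 45.00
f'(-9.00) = -14.00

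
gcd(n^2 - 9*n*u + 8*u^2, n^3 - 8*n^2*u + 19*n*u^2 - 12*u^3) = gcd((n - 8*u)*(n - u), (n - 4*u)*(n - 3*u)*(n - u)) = -n + u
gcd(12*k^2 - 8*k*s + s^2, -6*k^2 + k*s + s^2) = -2*k + s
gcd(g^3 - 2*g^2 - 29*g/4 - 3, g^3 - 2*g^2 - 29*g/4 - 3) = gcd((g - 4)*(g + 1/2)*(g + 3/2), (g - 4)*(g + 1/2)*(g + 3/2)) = g^3 - 2*g^2 - 29*g/4 - 3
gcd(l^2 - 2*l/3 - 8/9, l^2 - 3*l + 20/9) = l - 4/3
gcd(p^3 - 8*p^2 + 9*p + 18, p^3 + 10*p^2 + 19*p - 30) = 1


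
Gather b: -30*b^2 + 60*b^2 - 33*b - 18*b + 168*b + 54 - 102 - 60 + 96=30*b^2 + 117*b - 12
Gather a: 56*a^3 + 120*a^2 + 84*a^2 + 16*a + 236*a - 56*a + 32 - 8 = 56*a^3 + 204*a^2 + 196*a + 24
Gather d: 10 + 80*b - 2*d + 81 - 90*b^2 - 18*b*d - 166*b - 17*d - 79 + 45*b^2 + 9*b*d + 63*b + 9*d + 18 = -45*b^2 - 23*b + d*(-9*b - 10) + 30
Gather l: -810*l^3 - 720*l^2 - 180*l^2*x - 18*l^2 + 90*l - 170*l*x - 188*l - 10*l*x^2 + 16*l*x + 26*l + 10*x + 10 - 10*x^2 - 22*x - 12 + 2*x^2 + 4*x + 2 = -810*l^3 + l^2*(-180*x - 738) + l*(-10*x^2 - 154*x - 72) - 8*x^2 - 8*x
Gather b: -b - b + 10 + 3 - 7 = 6 - 2*b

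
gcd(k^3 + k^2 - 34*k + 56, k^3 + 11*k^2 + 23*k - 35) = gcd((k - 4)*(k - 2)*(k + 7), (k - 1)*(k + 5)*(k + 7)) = k + 7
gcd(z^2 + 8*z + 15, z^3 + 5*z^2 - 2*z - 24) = z + 3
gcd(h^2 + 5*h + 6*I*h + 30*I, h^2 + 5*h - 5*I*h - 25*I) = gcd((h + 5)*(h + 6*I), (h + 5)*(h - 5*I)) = h + 5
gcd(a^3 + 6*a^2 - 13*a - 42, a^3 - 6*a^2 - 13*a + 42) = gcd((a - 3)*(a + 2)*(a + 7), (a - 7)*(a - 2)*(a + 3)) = 1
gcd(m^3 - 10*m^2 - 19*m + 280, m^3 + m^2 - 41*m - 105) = m^2 - 2*m - 35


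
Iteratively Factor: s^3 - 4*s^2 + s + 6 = (s - 3)*(s^2 - s - 2) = (s - 3)*(s - 2)*(s + 1)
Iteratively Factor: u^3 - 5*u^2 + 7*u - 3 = (u - 1)*(u^2 - 4*u + 3) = (u - 1)^2*(u - 3)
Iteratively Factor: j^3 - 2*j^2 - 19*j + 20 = (j - 1)*(j^2 - j - 20) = (j - 1)*(j + 4)*(j - 5)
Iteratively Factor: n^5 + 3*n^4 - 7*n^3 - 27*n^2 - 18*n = (n + 2)*(n^4 + n^3 - 9*n^2 - 9*n) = n*(n + 2)*(n^3 + n^2 - 9*n - 9) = n*(n + 2)*(n + 3)*(n^2 - 2*n - 3) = n*(n + 1)*(n + 2)*(n + 3)*(n - 3)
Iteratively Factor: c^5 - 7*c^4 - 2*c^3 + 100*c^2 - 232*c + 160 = (c + 4)*(c^4 - 11*c^3 + 42*c^2 - 68*c + 40) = (c - 2)*(c + 4)*(c^3 - 9*c^2 + 24*c - 20) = (c - 5)*(c - 2)*(c + 4)*(c^2 - 4*c + 4) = (c - 5)*(c - 2)^2*(c + 4)*(c - 2)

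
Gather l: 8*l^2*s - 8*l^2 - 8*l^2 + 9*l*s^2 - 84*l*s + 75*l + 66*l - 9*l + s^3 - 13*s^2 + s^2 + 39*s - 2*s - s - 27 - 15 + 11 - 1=l^2*(8*s - 16) + l*(9*s^2 - 84*s + 132) + s^3 - 12*s^2 + 36*s - 32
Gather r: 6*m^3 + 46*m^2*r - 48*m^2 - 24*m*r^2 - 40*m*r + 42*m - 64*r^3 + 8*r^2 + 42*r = 6*m^3 - 48*m^2 + 42*m - 64*r^3 + r^2*(8 - 24*m) + r*(46*m^2 - 40*m + 42)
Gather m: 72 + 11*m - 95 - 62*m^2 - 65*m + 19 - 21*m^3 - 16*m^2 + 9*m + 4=-21*m^3 - 78*m^2 - 45*m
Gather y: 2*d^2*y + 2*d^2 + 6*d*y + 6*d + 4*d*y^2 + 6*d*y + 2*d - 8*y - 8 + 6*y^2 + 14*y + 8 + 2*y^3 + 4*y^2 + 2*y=2*d^2 + 8*d + 2*y^3 + y^2*(4*d + 10) + y*(2*d^2 + 12*d + 8)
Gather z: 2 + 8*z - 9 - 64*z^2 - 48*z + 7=-64*z^2 - 40*z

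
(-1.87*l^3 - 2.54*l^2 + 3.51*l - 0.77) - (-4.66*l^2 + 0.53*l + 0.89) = -1.87*l^3 + 2.12*l^2 + 2.98*l - 1.66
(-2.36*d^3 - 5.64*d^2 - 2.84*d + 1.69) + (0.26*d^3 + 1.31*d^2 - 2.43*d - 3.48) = -2.1*d^3 - 4.33*d^2 - 5.27*d - 1.79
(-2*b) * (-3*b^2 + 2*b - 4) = 6*b^3 - 4*b^2 + 8*b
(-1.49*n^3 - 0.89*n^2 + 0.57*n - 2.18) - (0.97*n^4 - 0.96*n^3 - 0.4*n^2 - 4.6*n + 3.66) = -0.97*n^4 - 0.53*n^3 - 0.49*n^2 + 5.17*n - 5.84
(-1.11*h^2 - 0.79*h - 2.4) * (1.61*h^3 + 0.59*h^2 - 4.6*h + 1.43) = -1.7871*h^5 - 1.9268*h^4 + 0.7759*h^3 + 0.6307*h^2 + 9.9103*h - 3.432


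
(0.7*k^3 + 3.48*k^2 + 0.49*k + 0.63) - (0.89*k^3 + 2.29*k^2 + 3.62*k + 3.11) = -0.19*k^3 + 1.19*k^2 - 3.13*k - 2.48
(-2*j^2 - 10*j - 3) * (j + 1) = -2*j^3 - 12*j^2 - 13*j - 3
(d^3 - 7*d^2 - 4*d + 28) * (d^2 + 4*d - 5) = d^5 - 3*d^4 - 37*d^3 + 47*d^2 + 132*d - 140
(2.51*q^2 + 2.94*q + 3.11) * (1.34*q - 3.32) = 3.3634*q^3 - 4.3936*q^2 - 5.5934*q - 10.3252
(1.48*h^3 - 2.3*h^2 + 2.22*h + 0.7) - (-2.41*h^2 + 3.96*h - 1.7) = 1.48*h^3 + 0.11*h^2 - 1.74*h + 2.4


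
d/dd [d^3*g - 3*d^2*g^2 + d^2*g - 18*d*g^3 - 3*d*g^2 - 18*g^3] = g*(3*d^2 - 6*d*g + 2*d - 18*g^2 - 3*g)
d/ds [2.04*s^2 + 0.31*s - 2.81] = 4.08*s + 0.31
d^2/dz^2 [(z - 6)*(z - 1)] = 2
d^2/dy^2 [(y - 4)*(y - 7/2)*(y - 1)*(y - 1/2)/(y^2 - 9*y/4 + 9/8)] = 4*(256*y^6 - 1728*y^5 + 4752*y^4 - 5760*y^3 + 2568*y^2 + 540*y - 639)/(512*y^6 - 3456*y^5 + 9504*y^4 - 13608*y^3 + 10692*y^2 - 4374*y + 729)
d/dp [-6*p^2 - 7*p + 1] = -12*p - 7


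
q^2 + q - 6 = (q - 2)*(q + 3)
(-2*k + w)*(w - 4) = -2*k*w + 8*k + w^2 - 4*w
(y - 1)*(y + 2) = y^2 + y - 2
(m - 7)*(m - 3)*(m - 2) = m^3 - 12*m^2 + 41*m - 42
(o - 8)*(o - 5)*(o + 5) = o^3 - 8*o^2 - 25*o + 200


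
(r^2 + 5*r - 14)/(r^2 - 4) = (r + 7)/(r + 2)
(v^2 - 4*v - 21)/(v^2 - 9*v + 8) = (v^2 - 4*v - 21)/(v^2 - 9*v + 8)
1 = 1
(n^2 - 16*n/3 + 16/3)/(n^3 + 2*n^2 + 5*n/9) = 3*(3*n^2 - 16*n + 16)/(n*(9*n^2 + 18*n + 5))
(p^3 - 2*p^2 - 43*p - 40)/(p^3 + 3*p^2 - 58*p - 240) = (p + 1)/(p + 6)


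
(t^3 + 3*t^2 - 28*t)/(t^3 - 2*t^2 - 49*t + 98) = t*(t - 4)/(t^2 - 9*t + 14)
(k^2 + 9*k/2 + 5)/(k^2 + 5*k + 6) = (k + 5/2)/(k + 3)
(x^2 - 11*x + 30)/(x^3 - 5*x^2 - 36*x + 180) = 1/(x + 6)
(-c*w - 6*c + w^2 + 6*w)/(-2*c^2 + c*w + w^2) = (w + 6)/(2*c + w)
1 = 1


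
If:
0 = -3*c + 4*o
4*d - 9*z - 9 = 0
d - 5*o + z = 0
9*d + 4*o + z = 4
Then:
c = -80/1431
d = 29/53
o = -20/477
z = -361/477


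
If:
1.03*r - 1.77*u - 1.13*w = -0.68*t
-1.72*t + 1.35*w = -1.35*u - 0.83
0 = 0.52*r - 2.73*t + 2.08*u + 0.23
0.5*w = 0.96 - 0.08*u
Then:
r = 6.99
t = 5.68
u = 5.59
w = 1.02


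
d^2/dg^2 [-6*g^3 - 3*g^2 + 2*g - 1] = -36*g - 6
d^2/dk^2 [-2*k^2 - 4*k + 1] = -4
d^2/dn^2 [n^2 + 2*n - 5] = 2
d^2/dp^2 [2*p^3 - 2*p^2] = 12*p - 4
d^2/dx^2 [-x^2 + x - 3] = -2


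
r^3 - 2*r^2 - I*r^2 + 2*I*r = r*(r - 2)*(r - I)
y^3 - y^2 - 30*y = y*(y - 6)*(y + 5)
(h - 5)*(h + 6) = h^2 + h - 30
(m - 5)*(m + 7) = m^2 + 2*m - 35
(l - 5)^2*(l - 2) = l^3 - 12*l^2 + 45*l - 50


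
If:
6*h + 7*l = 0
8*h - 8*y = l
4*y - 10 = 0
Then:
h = 70/31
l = -60/31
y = 5/2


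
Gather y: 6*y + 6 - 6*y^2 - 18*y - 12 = -6*y^2 - 12*y - 6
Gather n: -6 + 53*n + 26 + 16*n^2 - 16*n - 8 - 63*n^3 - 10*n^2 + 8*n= -63*n^3 + 6*n^2 + 45*n + 12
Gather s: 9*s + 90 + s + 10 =10*s + 100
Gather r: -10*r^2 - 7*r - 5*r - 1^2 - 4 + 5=-10*r^2 - 12*r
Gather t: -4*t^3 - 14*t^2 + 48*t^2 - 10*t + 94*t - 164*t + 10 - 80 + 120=-4*t^3 + 34*t^2 - 80*t + 50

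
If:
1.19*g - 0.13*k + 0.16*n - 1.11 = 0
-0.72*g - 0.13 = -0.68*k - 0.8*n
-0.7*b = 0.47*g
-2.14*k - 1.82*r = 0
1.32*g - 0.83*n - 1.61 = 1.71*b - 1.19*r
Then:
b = -0.41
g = 0.62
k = -0.99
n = 1.56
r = 1.16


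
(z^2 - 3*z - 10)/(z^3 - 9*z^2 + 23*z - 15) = (z + 2)/(z^2 - 4*z + 3)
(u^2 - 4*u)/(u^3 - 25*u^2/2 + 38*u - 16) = 2*u/(2*u^2 - 17*u + 8)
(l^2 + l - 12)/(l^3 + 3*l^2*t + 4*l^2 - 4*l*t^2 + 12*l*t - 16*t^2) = (3 - l)/(-l^2 - 3*l*t + 4*t^2)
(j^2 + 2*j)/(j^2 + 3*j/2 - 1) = 2*j/(2*j - 1)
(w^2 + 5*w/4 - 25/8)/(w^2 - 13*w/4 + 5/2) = (w + 5/2)/(w - 2)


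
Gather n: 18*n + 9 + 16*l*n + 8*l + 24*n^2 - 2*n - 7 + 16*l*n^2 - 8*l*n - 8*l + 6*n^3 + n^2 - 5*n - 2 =6*n^3 + n^2*(16*l + 25) + n*(8*l + 11)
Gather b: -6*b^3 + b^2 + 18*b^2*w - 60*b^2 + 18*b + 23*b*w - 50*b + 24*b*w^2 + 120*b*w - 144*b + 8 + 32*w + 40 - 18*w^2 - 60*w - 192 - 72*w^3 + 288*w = -6*b^3 + b^2*(18*w - 59) + b*(24*w^2 + 143*w - 176) - 72*w^3 - 18*w^2 + 260*w - 144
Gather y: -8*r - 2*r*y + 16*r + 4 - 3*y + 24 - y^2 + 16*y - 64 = 8*r - y^2 + y*(13 - 2*r) - 36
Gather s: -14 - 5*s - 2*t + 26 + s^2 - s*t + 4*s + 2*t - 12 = s^2 + s*(-t - 1)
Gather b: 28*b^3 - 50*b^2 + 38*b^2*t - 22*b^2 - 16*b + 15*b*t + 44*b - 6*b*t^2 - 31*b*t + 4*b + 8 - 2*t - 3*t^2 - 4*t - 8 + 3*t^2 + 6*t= 28*b^3 + b^2*(38*t - 72) + b*(-6*t^2 - 16*t + 32)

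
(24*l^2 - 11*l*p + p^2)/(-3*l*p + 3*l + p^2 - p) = (-8*l + p)/(p - 1)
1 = 1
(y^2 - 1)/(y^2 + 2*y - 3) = (y + 1)/(y + 3)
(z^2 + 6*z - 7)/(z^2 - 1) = (z + 7)/(z + 1)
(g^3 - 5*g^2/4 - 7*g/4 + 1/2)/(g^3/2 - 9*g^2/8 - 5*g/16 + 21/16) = 4*(4*g^2 - 9*g + 2)/(8*g^2 - 26*g + 21)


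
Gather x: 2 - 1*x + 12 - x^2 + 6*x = -x^2 + 5*x + 14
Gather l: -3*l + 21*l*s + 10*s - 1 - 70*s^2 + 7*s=l*(21*s - 3) - 70*s^2 + 17*s - 1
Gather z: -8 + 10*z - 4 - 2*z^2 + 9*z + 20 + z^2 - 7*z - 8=-z^2 + 12*z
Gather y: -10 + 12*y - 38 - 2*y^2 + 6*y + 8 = -2*y^2 + 18*y - 40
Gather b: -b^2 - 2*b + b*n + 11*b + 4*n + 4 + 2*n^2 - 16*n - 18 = -b^2 + b*(n + 9) + 2*n^2 - 12*n - 14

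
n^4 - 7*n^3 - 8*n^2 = n^2*(n - 8)*(n + 1)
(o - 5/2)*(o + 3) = o^2 + o/2 - 15/2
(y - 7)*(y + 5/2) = y^2 - 9*y/2 - 35/2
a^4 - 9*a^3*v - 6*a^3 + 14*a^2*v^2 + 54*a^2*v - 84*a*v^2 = a*(a - 6)*(a - 7*v)*(a - 2*v)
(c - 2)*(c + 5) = c^2 + 3*c - 10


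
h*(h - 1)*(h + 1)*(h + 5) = h^4 + 5*h^3 - h^2 - 5*h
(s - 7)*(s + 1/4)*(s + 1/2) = s^3 - 25*s^2/4 - 41*s/8 - 7/8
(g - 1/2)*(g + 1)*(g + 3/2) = g^3 + 2*g^2 + g/4 - 3/4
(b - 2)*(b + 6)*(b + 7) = b^3 + 11*b^2 + 16*b - 84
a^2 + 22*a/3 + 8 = (a + 4/3)*(a + 6)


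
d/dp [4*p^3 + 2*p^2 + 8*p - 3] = 12*p^2 + 4*p + 8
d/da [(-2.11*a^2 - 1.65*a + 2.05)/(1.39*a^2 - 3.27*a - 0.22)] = (9.1932*a^2 - 4.7706*a + 7.0665)/(1.9321*a^4 - 9.0906*a^3 + 10.0813*a^2 + 1.4388*a + 0.0484)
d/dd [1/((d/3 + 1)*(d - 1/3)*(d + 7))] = 9*(-9*d^2 - 58*d - 53)/(9*d^6 + 174*d^5 + 1159*d^4 + 2948*d^3 + 1591*d^2 - 2226*d + 441)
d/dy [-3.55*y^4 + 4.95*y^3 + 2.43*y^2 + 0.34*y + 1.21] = -14.2*y^3 + 14.85*y^2 + 4.86*y + 0.34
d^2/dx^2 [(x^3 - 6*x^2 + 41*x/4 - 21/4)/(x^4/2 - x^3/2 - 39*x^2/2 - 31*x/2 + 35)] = (4*x^6 - 60*x^5 + 594*x^4 + 1180*x^3 - 10857*x^2 + 4410*x + 106141)/(x^9 - 117*x^7 - 210*x^6 + 4563*x^5 + 16380*x^4 - 44619*x^3 - 319410*x^2 - 573300*x - 343000)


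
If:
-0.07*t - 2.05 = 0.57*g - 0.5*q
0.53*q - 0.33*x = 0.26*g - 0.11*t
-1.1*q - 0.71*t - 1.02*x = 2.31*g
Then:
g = 2.91487050960735 - 1.31719298245614*x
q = 5.0088276246171 - 0.906198830409357*x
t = 4.25286549707602*x - 17.2437482595377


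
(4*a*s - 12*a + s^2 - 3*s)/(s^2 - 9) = (4*a + s)/(s + 3)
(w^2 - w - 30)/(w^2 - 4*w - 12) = (w + 5)/(w + 2)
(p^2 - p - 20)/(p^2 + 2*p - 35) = (p + 4)/(p + 7)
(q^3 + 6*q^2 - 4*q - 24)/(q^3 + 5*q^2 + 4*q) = (q^3 + 6*q^2 - 4*q - 24)/(q*(q^2 + 5*q + 4))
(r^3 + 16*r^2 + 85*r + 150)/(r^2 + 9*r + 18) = (r^2 + 10*r + 25)/(r + 3)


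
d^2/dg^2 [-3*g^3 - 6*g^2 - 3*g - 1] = -18*g - 12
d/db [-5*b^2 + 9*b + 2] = 9 - 10*b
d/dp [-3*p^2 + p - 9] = 1 - 6*p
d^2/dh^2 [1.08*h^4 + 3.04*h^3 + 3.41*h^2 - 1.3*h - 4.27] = 12.96*h^2 + 18.24*h + 6.82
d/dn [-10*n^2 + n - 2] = 1 - 20*n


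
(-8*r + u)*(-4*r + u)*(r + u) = 32*r^3 + 20*r^2*u - 11*r*u^2 + u^3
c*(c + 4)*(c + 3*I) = c^3 + 4*c^2 + 3*I*c^2 + 12*I*c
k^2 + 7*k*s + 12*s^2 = (k + 3*s)*(k + 4*s)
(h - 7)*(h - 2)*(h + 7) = h^3 - 2*h^2 - 49*h + 98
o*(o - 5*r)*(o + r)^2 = o^4 - 3*o^3*r - 9*o^2*r^2 - 5*o*r^3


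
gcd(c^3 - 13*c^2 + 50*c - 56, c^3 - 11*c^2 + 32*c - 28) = c^2 - 9*c + 14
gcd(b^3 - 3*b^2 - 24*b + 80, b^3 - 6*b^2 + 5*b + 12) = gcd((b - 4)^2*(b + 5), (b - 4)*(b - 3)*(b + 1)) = b - 4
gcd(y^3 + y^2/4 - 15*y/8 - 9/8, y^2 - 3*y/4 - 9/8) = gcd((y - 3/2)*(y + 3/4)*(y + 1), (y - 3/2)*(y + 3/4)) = y^2 - 3*y/4 - 9/8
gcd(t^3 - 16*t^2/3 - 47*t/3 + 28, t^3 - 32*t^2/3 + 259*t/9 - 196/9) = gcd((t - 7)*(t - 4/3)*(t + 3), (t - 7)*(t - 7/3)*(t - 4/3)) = t^2 - 25*t/3 + 28/3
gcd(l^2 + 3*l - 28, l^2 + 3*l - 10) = 1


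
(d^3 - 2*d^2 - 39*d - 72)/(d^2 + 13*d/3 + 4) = 3*(d^2 - 5*d - 24)/(3*d + 4)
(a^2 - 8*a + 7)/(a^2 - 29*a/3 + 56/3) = 3*(a - 1)/(3*a - 8)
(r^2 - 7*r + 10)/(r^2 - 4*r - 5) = (r - 2)/(r + 1)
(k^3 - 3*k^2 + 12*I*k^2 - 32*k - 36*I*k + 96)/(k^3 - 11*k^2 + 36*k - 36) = (k^2 + 12*I*k - 32)/(k^2 - 8*k + 12)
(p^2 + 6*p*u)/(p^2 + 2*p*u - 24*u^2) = p/(p - 4*u)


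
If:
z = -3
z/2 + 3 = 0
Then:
No Solution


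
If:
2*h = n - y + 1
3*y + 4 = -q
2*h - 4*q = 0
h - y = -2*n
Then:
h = 20/29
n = -31/29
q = 10/29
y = -42/29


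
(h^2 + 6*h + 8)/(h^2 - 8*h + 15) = (h^2 + 6*h + 8)/(h^2 - 8*h + 15)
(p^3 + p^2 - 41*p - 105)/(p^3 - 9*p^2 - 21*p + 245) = (p + 3)/(p - 7)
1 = 1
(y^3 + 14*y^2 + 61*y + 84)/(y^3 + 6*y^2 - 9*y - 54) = (y^2 + 11*y + 28)/(y^2 + 3*y - 18)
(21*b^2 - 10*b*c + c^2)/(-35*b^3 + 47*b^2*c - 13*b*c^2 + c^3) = (-3*b + c)/(5*b^2 - 6*b*c + c^2)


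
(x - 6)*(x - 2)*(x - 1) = x^3 - 9*x^2 + 20*x - 12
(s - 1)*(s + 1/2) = s^2 - s/2 - 1/2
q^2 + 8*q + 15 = (q + 3)*(q + 5)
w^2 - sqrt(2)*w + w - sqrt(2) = (w + 1)*(w - sqrt(2))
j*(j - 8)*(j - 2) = j^3 - 10*j^2 + 16*j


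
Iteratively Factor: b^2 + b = (b)*(b + 1)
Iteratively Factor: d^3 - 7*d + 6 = (d - 1)*(d^2 + d - 6) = (d - 2)*(d - 1)*(d + 3)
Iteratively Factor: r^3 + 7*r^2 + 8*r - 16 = (r + 4)*(r^2 + 3*r - 4) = (r - 1)*(r + 4)*(r + 4)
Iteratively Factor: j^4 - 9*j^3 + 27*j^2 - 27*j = (j - 3)*(j^3 - 6*j^2 + 9*j) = (j - 3)^2*(j^2 - 3*j) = j*(j - 3)^2*(j - 3)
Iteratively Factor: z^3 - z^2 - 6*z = (z + 2)*(z^2 - 3*z) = z*(z + 2)*(z - 3)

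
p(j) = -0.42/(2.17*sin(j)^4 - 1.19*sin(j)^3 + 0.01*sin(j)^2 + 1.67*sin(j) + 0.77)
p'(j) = -0.42*(-8.68*sin(j)^3*cos(j) + 3.57*sin(j)^2*cos(j) - 0.02*sin(j)*cos(j) - 1.67*cos(j))/(2.17*sin(j)^4 - 1.19*sin(j)^3 + 0.01*sin(j)^2 + 1.67*sin(j) + 0.77)^2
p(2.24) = -0.18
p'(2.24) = -0.18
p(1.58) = -0.12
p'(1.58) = -0.00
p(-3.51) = -0.31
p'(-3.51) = -0.35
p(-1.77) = -0.19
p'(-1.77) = 0.16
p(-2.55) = -1.63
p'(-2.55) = 5.01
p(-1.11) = -0.27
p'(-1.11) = -0.59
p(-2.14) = -0.36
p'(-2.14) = 1.00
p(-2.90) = -1.06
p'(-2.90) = -3.52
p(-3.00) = -0.78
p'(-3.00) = -2.25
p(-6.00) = -0.34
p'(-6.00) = 0.43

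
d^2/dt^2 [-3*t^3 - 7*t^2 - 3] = -18*t - 14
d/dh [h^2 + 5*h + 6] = 2*h + 5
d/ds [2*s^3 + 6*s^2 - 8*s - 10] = 6*s^2 + 12*s - 8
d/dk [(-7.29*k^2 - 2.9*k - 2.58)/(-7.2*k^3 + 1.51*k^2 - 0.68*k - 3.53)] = (-52.488*k^4 - 41.76*k^3 - 46.3918*k^2 + 59.259*k + 8.4826)/(51.84*k^6 - 21.744*k^5 + 12.0721*k^4 + 48.7784*k^3 - 10.1982*k^2 + 4.8008*k + 12.4609)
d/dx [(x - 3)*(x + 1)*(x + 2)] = 3*x^2 - 7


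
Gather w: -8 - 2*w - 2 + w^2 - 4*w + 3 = w^2 - 6*w - 7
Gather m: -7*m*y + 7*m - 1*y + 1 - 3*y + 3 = m*(7 - 7*y) - 4*y + 4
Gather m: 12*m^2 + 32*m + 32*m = 12*m^2 + 64*m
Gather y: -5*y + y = -4*y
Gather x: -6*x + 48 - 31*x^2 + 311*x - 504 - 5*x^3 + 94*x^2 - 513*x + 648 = -5*x^3 + 63*x^2 - 208*x + 192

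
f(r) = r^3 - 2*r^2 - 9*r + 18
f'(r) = 3*r^2 - 4*r - 9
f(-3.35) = -11.89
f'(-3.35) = 38.07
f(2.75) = -1.08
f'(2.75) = 2.69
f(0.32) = 14.95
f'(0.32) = -9.97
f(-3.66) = -24.88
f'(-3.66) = 45.83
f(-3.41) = -14.22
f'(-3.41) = 39.52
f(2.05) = -0.24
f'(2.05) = -4.59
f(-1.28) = 24.15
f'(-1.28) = 1.04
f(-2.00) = 20.00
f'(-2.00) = 11.00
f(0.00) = 18.00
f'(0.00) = -9.00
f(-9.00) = -792.00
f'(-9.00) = 270.00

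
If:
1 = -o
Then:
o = -1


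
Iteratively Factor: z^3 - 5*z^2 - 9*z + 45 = (z + 3)*(z^2 - 8*z + 15) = (z - 5)*(z + 3)*(z - 3)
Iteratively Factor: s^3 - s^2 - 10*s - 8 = (s - 4)*(s^2 + 3*s + 2) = (s - 4)*(s + 1)*(s + 2)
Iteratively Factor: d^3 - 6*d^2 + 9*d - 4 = (d - 1)*(d^2 - 5*d + 4) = (d - 1)^2*(d - 4)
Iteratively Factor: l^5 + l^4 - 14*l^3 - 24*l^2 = (l - 4)*(l^4 + 5*l^3 + 6*l^2) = (l - 4)*(l + 2)*(l^3 + 3*l^2) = l*(l - 4)*(l + 2)*(l^2 + 3*l) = l^2*(l - 4)*(l + 2)*(l + 3)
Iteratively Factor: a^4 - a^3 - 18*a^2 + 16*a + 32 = (a - 4)*(a^3 + 3*a^2 - 6*a - 8) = (a - 4)*(a + 1)*(a^2 + 2*a - 8) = (a - 4)*(a + 1)*(a + 4)*(a - 2)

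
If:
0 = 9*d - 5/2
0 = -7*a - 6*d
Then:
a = -5/21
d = 5/18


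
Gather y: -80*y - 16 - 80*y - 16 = -160*y - 32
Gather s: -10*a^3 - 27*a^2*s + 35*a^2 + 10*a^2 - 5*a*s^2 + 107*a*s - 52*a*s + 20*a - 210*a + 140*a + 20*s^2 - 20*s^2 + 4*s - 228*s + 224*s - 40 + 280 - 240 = -10*a^3 + 45*a^2 - 5*a*s^2 - 50*a + s*(-27*a^2 + 55*a)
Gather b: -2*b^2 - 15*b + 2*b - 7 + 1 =-2*b^2 - 13*b - 6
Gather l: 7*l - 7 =7*l - 7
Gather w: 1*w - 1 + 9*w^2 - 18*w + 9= 9*w^2 - 17*w + 8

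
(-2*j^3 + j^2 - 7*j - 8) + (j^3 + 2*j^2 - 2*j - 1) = -j^3 + 3*j^2 - 9*j - 9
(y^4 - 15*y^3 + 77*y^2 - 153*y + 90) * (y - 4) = y^5 - 19*y^4 + 137*y^3 - 461*y^2 + 702*y - 360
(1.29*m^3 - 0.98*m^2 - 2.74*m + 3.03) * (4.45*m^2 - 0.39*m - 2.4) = 5.7405*m^5 - 4.8641*m^4 - 14.9068*m^3 + 16.9041*m^2 + 5.3943*m - 7.272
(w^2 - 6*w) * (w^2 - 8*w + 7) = w^4 - 14*w^3 + 55*w^2 - 42*w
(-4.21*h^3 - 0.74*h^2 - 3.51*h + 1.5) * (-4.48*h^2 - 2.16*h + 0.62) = 18.8608*h^5 + 12.4088*h^4 + 14.713*h^3 + 0.402799999999999*h^2 - 5.4162*h + 0.93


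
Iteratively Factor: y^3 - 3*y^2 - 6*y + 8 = (y + 2)*(y^2 - 5*y + 4) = (y - 1)*(y + 2)*(y - 4)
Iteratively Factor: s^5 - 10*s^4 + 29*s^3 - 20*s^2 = (s)*(s^4 - 10*s^3 + 29*s^2 - 20*s) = s*(s - 1)*(s^3 - 9*s^2 + 20*s) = s*(s - 5)*(s - 1)*(s^2 - 4*s) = s*(s - 5)*(s - 4)*(s - 1)*(s)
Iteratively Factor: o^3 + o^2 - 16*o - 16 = (o - 4)*(o^2 + 5*o + 4) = (o - 4)*(o + 4)*(o + 1)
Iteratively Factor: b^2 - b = (b - 1)*(b)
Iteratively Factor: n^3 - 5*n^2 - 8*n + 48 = (n + 3)*(n^2 - 8*n + 16) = (n - 4)*(n + 3)*(n - 4)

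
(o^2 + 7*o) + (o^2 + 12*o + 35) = 2*o^2 + 19*o + 35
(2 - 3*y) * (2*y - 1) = -6*y^2 + 7*y - 2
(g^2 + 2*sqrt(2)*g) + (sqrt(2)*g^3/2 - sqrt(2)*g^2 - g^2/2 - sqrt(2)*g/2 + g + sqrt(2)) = sqrt(2)*g^3/2 - sqrt(2)*g^2 + g^2/2 + g + 3*sqrt(2)*g/2 + sqrt(2)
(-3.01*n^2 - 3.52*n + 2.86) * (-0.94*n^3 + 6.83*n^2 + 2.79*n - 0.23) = 2.8294*n^5 - 17.2495*n^4 - 35.1279*n^3 + 10.4053*n^2 + 8.789*n - 0.6578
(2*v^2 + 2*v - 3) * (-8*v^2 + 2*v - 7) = -16*v^4 - 12*v^3 + 14*v^2 - 20*v + 21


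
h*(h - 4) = h^2 - 4*h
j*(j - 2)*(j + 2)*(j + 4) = j^4 + 4*j^3 - 4*j^2 - 16*j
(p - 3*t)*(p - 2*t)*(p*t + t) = p^3*t - 5*p^2*t^2 + p^2*t + 6*p*t^3 - 5*p*t^2 + 6*t^3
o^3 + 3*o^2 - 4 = (o - 1)*(o + 2)^2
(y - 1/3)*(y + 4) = y^2 + 11*y/3 - 4/3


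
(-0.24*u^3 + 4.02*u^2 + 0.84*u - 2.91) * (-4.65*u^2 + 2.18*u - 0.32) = 1.116*u^5 - 19.2162*u^4 + 4.9344*u^3 + 14.0763*u^2 - 6.6126*u + 0.9312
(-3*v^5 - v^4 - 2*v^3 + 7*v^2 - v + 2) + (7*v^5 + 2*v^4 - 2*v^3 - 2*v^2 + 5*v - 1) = 4*v^5 + v^4 - 4*v^3 + 5*v^2 + 4*v + 1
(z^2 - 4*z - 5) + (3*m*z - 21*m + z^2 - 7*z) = 3*m*z - 21*m + 2*z^2 - 11*z - 5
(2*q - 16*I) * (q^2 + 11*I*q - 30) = 2*q^3 + 6*I*q^2 + 116*q + 480*I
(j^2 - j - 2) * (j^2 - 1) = j^4 - j^3 - 3*j^2 + j + 2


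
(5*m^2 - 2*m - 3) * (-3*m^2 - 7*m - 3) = -15*m^4 - 29*m^3 + 8*m^2 + 27*m + 9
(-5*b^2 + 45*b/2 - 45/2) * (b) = -5*b^3 + 45*b^2/2 - 45*b/2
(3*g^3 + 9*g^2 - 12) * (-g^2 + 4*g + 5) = -3*g^5 + 3*g^4 + 51*g^3 + 57*g^2 - 48*g - 60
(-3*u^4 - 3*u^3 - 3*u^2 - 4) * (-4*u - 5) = 12*u^5 + 27*u^4 + 27*u^3 + 15*u^2 + 16*u + 20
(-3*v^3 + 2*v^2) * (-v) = 3*v^4 - 2*v^3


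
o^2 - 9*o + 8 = (o - 8)*(o - 1)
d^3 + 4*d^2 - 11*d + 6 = (d - 1)^2*(d + 6)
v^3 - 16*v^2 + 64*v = v*(v - 8)^2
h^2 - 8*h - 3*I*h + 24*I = (h - 8)*(h - 3*I)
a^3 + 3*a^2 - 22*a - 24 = (a - 4)*(a + 1)*(a + 6)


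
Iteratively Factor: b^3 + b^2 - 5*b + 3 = (b - 1)*(b^2 + 2*b - 3) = (b - 1)*(b + 3)*(b - 1)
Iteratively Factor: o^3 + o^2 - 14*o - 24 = (o + 2)*(o^2 - o - 12) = (o - 4)*(o + 2)*(o + 3)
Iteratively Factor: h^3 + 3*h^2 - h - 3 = (h + 1)*(h^2 + 2*h - 3) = (h + 1)*(h + 3)*(h - 1)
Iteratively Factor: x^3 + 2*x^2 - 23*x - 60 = (x - 5)*(x^2 + 7*x + 12) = (x - 5)*(x + 4)*(x + 3)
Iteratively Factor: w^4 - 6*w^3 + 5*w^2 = (w)*(w^3 - 6*w^2 + 5*w) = w^2*(w^2 - 6*w + 5) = w^2*(w - 5)*(w - 1)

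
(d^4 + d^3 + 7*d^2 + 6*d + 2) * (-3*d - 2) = -3*d^5 - 5*d^4 - 23*d^3 - 32*d^2 - 18*d - 4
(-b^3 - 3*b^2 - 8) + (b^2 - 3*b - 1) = -b^3 - 2*b^2 - 3*b - 9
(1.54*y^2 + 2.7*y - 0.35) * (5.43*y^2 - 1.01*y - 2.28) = 8.3622*y^4 + 13.1056*y^3 - 8.1387*y^2 - 5.8025*y + 0.798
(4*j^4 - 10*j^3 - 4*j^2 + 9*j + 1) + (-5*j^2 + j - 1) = 4*j^4 - 10*j^3 - 9*j^2 + 10*j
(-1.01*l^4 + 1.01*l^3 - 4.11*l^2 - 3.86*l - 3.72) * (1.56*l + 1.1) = -1.5756*l^5 + 0.4646*l^4 - 5.3006*l^3 - 10.5426*l^2 - 10.0492*l - 4.092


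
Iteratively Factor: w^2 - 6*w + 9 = (w - 3)*(w - 3)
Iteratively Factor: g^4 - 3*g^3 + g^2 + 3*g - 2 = (g + 1)*(g^3 - 4*g^2 + 5*g - 2) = (g - 1)*(g + 1)*(g^2 - 3*g + 2) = (g - 2)*(g - 1)*(g + 1)*(g - 1)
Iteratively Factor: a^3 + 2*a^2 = (a)*(a^2 + 2*a) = a*(a + 2)*(a)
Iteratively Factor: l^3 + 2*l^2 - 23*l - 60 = (l + 4)*(l^2 - 2*l - 15) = (l - 5)*(l + 4)*(l + 3)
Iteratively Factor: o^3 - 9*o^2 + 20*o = (o - 5)*(o^2 - 4*o) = o*(o - 5)*(o - 4)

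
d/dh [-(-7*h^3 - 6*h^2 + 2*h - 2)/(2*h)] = 7*h + 3 - 1/h^2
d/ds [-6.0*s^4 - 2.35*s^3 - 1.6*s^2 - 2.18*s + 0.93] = -24.0*s^3 - 7.05*s^2 - 3.2*s - 2.18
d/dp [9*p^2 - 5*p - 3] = 18*p - 5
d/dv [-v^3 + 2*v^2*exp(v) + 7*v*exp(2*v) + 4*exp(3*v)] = 2*v^2*exp(v) - 3*v^2 + 14*v*exp(2*v) + 4*v*exp(v) + 12*exp(3*v) + 7*exp(2*v)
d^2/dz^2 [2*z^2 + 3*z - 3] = 4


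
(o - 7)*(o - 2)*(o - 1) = o^3 - 10*o^2 + 23*o - 14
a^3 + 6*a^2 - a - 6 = (a - 1)*(a + 1)*(a + 6)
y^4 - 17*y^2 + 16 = (y - 4)*(y - 1)*(y + 1)*(y + 4)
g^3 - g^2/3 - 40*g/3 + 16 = (g - 3)*(g - 4/3)*(g + 4)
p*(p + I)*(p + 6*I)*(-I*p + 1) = -I*p^4 + 8*p^3 + 13*I*p^2 - 6*p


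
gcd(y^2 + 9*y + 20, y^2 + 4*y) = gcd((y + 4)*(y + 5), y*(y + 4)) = y + 4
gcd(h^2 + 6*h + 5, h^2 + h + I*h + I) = h + 1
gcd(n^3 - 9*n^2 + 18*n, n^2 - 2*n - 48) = 1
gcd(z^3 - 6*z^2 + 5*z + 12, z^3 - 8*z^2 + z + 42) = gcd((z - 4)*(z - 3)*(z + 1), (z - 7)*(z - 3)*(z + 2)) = z - 3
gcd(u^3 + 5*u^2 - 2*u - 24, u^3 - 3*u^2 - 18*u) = u + 3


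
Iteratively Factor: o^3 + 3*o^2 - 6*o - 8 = (o - 2)*(o^2 + 5*o + 4) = (o - 2)*(o + 4)*(o + 1)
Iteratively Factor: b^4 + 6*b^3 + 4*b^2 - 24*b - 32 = (b + 4)*(b^3 + 2*b^2 - 4*b - 8) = (b - 2)*(b + 4)*(b^2 + 4*b + 4) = (b - 2)*(b + 2)*(b + 4)*(b + 2)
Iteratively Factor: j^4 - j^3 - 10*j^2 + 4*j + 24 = (j + 2)*(j^3 - 3*j^2 - 4*j + 12) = (j - 3)*(j + 2)*(j^2 - 4) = (j - 3)*(j - 2)*(j + 2)*(j + 2)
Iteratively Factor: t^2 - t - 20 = (t + 4)*(t - 5)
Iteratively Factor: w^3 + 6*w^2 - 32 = (w + 4)*(w^2 + 2*w - 8) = (w - 2)*(w + 4)*(w + 4)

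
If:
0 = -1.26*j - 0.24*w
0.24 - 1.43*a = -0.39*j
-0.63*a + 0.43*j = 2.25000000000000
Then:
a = 2.66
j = 9.12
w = -47.90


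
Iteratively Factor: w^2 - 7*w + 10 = (w - 5)*(w - 2)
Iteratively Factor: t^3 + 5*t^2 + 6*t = (t + 2)*(t^2 + 3*t) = t*(t + 2)*(t + 3)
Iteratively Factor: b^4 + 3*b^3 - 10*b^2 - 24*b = (b)*(b^3 + 3*b^2 - 10*b - 24) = b*(b - 3)*(b^2 + 6*b + 8) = b*(b - 3)*(b + 2)*(b + 4)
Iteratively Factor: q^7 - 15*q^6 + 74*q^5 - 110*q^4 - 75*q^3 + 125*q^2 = (q - 5)*(q^6 - 10*q^5 + 24*q^4 + 10*q^3 - 25*q^2) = q*(q - 5)*(q^5 - 10*q^4 + 24*q^3 + 10*q^2 - 25*q) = q*(q - 5)*(q + 1)*(q^4 - 11*q^3 + 35*q^2 - 25*q) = q*(q - 5)*(q - 1)*(q + 1)*(q^3 - 10*q^2 + 25*q) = q^2*(q - 5)*(q - 1)*(q + 1)*(q^2 - 10*q + 25) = q^2*(q - 5)^2*(q - 1)*(q + 1)*(q - 5)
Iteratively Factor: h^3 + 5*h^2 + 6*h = (h)*(h^2 + 5*h + 6) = h*(h + 3)*(h + 2)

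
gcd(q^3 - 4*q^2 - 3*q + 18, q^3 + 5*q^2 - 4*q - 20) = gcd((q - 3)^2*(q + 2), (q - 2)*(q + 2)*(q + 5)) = q + 2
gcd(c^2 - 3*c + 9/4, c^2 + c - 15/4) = c - 3/2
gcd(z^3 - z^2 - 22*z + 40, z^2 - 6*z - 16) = 1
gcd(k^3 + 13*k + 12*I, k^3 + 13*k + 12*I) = k^3 + 13*k + 12*I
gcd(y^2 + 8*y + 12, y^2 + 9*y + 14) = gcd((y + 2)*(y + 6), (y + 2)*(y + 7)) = y + 2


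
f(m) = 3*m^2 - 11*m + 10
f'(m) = 6*m - 11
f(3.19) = 5.44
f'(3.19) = 8.14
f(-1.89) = 41.51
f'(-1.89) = -22.34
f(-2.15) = 47.52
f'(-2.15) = -23.90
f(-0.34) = 14.09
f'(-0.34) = -13.04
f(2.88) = 3.20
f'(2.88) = 6.28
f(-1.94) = 42.63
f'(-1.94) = -22.64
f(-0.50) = 16.25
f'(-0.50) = -14.00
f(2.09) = 0.11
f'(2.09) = 1.54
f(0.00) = 10.00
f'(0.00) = -11.00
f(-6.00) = 184.00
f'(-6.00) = -47.00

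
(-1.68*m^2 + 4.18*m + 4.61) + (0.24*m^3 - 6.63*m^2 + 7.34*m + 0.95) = 0.24*m^3 - 8.31*m^2 + 11.52*m + 5.56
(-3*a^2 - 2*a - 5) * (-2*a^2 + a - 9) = 6*a^4 + a^3 + 35*a^2 + 13*a + 45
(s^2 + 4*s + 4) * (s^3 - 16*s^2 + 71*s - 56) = s^5 - 12*s^4 + 11*s^3 + 164*s^2 + 60*s - 224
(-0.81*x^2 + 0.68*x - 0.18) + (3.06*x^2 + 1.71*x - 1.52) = 2.25*x^2 + 2.39*x - 1.7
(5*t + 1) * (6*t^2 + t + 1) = 30*t^3 + 11*t^2 + 6*t + 1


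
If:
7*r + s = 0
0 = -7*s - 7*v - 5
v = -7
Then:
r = -44/49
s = 44/7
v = -7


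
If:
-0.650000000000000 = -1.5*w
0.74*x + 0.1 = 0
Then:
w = 0.43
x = -0.14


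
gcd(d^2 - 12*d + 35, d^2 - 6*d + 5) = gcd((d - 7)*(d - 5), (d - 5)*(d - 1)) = d - 5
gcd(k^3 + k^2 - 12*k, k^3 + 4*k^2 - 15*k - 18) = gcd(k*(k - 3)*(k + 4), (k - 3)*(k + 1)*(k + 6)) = k - 3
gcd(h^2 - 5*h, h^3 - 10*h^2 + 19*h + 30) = h - 5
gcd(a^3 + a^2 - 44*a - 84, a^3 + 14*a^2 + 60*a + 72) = a^2 + 8*a + 12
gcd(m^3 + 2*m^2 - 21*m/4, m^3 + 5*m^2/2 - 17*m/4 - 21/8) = m^2 + 2*m - 21/4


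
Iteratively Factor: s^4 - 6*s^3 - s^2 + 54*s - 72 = (s - 4)*(s^3 - 2*s^2 - 9*s + 18) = (s - 4)*(s - 2)*(s^2 - 9) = (s - 4)*(s - 2)*(s + 3)*(s - 3)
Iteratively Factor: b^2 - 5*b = (b - 5)*(b)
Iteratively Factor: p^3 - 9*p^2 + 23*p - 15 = (p - 3)*(p^2 - 6*p + 5) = (p - 5)*(p - 3)*(p - 1)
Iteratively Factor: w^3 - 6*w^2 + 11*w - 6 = (w - 3)*(w^2 - 3*w + 2) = (w - 3)*(w - 2)*(w - 1)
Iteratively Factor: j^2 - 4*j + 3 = (j - 3)*(j - 1)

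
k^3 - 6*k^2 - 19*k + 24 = (k - 8)*(k - 1)*(k + 3)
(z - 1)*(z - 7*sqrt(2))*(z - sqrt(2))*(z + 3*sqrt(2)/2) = z^4 - 13*sqrt(2)*z^3/2 - z^3 - 10*z^2 + 13*sqrt(2)*z^2/2 + 10*z + 21*sqrt(2)*z - 21*sqrt(2)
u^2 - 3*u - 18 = (u - 6)*(u + 3)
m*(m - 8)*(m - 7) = m^3 - 15*m^2 + 56*m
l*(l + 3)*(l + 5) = l^3 + 8*l^2 + 15*l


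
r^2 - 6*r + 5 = (r - 5)*(r - 1)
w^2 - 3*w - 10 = (w - 5)*(w + 2)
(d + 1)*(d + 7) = d^2 + 8*d + 7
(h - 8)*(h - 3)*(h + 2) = h^3 - 9*h^2 + 2*h + 48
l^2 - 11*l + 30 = (l - 6)*(l - 5)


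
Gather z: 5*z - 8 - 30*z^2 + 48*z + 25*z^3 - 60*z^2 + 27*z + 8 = 25*z^3 - 90*z^2 + 80*z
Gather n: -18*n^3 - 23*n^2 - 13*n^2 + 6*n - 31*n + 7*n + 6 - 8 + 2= -18*n^3 - 36*n^2 - 18*n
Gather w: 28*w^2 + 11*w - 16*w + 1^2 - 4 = 28*w^2 - 5*w - 3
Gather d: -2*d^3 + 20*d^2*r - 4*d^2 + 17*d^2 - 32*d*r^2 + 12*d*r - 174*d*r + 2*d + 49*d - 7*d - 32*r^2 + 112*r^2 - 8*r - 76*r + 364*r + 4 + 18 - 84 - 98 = -2*d^3 + d^2*(20*r + 13) + d*(-32*r^2 - 162*r + 44) + 80*r^2 + 280*r - 160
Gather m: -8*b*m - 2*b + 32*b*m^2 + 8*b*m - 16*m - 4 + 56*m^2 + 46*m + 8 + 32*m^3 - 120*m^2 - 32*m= -2*b + 32*m^3 + m^2*(32*b - 64) - 2*m + 4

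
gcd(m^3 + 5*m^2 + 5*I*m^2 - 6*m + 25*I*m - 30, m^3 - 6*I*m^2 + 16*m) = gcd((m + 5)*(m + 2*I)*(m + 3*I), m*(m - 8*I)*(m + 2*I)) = m + 2*I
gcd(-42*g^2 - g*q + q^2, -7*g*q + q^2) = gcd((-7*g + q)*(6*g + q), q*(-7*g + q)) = -7*g + q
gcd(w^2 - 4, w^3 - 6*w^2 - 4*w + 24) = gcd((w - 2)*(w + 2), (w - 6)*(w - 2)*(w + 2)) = w^2 - 4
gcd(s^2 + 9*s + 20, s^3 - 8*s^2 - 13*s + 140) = s + 4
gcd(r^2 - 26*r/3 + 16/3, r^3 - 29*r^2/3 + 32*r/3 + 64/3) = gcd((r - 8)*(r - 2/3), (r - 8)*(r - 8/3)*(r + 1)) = r - 8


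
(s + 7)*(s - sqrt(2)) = s^2 - sqrt(2)*s + 7*s - 7*sqrt(2)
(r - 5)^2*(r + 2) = r^3 - 8*r^2 + 5*r + 50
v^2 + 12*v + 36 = (v + 6)^2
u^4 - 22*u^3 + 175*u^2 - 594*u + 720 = (u - 8)*(u - 6)*(u - 5)*(u - 3)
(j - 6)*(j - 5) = j^2 - 11*j + 30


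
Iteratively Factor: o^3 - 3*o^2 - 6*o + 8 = (o - 4)*(o^2 + o - 2) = (o - 4)*(o + 2)*(o - 1)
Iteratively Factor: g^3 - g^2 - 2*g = (g + 1)*(g^2 - 2*g) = g*(g + 1)*(g - 2)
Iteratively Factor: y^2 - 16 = (y + 4)*(y - 4)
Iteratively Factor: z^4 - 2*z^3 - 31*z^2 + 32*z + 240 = (z - 5)*(z^3 + 3*z^2 - 16*z - 48) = (z - 5)*(z - 4)*(z^2 + 7*z + 12) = (z - 5)*(z - 4)*(z + 4)*(z + 3)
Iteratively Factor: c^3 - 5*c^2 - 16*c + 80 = (c - 5)*(c^2 - 16) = (c - 5)*(c - 4)*(c + 4)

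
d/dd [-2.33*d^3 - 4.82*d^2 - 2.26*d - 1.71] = -6.99*d^2 - 9.64*d - 2.26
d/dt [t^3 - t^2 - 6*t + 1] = 3*t^2 - 2*t - 6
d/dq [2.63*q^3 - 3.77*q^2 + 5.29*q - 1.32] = 7.89*q^2 - 7.54*q + 5.29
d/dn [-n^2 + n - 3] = 1 - 2*n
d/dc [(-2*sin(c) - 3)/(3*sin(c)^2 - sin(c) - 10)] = (6*sin(c)^2 + 18*sin(c) + 17)*cos(c)/(-3*sin(c)^2 + sin(c) + 10)^2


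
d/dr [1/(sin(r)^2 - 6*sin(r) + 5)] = 2*(3 - sin(r))*cos(r)/(sin(r)^2 - 6*sin(r) + 5)^2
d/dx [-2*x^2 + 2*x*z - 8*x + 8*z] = -4*x + 2*z - 8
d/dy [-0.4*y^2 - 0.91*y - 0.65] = -0.8*y - 0.91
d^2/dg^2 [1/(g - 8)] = 2/(g - 8)^3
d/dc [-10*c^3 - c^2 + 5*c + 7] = -30*c^2 - 2*c + 5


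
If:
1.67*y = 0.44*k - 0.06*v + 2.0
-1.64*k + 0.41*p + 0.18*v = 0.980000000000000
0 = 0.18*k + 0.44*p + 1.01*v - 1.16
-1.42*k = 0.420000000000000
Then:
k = -0.30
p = 0.84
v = 0.84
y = 1.09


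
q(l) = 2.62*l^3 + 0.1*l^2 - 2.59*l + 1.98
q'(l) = 7.86*l^2 + 0.2*l - 2.59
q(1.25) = 4.02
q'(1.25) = 9.94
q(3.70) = 126.48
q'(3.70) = 105.75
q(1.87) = 14.62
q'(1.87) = 25.27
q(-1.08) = 1.59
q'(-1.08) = 6.36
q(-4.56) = -232.56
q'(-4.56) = 159.94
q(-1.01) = 2.00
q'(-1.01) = 5.23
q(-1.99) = -13.12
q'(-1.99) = 28.14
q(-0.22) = 2.53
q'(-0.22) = -2.25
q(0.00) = 1.98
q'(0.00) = -2.59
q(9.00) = 1896.75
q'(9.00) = 635.87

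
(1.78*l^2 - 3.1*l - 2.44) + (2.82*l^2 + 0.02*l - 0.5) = 4.6*l^2 - 3.08*l - 2.94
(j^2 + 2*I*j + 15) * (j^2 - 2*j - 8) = j^4 - 2*j^3 + 2*I*j^3 + 7*j^2 - 4*I*j^2 - 30*j - 16*I*j - 120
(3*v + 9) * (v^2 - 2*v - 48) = 3*v^3 + 3*v^2 - 162*v - 432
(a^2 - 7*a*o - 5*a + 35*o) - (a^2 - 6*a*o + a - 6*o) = -a*o - 6*a + 41*o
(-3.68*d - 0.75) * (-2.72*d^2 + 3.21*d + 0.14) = 10.0096*d^3 - 9.7728*d^2 - 2.9227*d - 0.105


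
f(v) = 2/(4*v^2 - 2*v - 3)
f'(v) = 2*(2 - 8*v)/(4*v^2 - 2*v - 3)^2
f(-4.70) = 0.02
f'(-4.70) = 0.01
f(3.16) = 0.07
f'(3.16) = -0.05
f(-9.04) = 0.01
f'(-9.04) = 0.00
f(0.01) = -0.66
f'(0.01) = 0.42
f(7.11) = 0.01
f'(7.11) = -0.00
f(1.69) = 0.40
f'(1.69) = -0.91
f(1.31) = 1.61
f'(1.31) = -10.95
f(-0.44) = -1.49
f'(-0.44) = 6.10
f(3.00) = 0.07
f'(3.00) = -0.06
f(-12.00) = 0.00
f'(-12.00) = 0.00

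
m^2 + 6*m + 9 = (m + 3)^2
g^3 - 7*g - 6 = (g - 3)*(g + 1)*(g + 2)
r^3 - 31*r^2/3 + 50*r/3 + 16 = (r - 8)*(r - 3)*(r + 2/3)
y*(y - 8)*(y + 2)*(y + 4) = y^4 - 2*y^3 - 40*y^2 - 64*y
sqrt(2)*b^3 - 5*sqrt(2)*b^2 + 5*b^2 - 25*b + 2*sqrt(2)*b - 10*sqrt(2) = (b - 5)*(b + 2*sqrt(2))*(sqrt(2)*b + 1)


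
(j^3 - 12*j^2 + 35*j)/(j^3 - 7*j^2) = (j - 5)/j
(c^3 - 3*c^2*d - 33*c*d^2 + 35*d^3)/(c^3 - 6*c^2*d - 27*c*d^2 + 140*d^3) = (c - d)/(c - 4*d)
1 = 1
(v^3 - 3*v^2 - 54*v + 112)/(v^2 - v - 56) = v - 2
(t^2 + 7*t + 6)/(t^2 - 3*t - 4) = (t + 6)/(t - 4)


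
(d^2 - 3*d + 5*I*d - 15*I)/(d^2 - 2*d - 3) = (d + 5*I)/(d + 1)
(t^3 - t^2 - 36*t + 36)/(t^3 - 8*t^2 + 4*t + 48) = (t^2 + 5*t - 6)/(t^2 - 2*t - 8)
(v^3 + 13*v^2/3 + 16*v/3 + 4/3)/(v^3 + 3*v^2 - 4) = (v + 1/3)/(v - 1)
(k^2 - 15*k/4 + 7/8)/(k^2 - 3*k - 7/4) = (4*k - 1)/(2*(2*k + 1))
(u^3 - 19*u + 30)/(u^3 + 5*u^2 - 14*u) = (u^2 + 2*u - 15)/(u*(u + 7))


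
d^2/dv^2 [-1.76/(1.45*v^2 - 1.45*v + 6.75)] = (7.4008*v^2 - 7.4008*v - 1.76*(2.9*v - 1.45)*(5.8*v - 2.9) + 34.452)/(1.45*v^2 - 1.45*v + 6.75)^3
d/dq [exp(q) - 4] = exp(q)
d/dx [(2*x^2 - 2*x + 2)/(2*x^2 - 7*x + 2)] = 10*(1 - x^2)/(4*x^4 - 28*x^3 + 57*x^2 - 28*x + 4)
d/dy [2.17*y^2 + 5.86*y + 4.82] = 4.34*y + 5.86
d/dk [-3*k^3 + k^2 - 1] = k*(2 - 9*k)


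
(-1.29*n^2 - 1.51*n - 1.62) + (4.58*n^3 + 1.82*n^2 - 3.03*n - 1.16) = 4.58*n^3 + 0.53*n^2 - 4.54*n - 2.78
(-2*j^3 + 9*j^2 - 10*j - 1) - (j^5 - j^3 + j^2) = -j^5 - j^3 + 8*j^2 - 10*j - 1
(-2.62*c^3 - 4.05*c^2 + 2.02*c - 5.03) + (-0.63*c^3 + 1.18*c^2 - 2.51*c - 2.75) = -3.25*c^3 - 2.87*c^2 - 0.49*c - 7.78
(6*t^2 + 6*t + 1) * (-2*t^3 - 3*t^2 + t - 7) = -12*t^5 - 30*t^4 - 14*t^3 - 39*t^2 - 41*t - 7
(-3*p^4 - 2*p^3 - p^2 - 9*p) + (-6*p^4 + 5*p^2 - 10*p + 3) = -9*p^4 - 2*p^3 + 4*p^2 - 19*p + 3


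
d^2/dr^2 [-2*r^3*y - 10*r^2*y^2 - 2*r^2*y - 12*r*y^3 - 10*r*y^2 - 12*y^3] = 4*y*(-3*r - 5*y - 1)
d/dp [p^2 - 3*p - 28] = 2*p - 3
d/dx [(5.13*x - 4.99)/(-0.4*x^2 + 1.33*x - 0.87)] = (2.052*x^2 - 3.992*x + 2.1736)/(0.16*x^4 - 1.064*x^3 + 2.4649*x^2 - 2.3142*x + 0.7569)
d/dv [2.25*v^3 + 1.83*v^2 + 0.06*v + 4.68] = 6.75*v^2 + 3.66*v + 0.06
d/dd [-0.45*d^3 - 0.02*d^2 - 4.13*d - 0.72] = -1.35*d^2 - 0.04*d - 4.13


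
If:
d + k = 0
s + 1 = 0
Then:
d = -k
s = -1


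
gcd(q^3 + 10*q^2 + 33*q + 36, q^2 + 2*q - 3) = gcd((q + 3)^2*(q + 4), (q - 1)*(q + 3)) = q + 3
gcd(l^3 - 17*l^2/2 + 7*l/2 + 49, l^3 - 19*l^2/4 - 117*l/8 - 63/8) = l - 7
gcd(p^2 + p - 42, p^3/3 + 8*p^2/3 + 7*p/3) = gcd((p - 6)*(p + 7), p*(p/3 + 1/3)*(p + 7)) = p + 7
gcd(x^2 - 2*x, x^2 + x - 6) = x - 2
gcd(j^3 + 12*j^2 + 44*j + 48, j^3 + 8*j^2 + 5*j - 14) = j + 2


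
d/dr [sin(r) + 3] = cos(r)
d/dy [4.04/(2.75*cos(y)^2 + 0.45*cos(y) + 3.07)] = (22.22*cos(y) + 1.818)*sin(y)/(2.75*cos(y)^2 + 0.45*cos(y) + 3.07)^2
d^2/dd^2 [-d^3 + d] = -6*d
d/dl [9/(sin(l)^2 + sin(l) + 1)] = -9*(2*sin(l) + 1)*cos(l)/(sin(l)^2 + sin(l) + 1)^2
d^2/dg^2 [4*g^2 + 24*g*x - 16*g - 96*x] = 8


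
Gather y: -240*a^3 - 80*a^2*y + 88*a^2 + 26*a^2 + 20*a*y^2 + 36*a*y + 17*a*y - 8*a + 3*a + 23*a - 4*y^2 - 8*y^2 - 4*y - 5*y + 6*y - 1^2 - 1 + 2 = -240*a^3 + 114*a^2 + 18*a + y^2*(20*a - 12) + y*(-80*a^2 + 53*a - 3)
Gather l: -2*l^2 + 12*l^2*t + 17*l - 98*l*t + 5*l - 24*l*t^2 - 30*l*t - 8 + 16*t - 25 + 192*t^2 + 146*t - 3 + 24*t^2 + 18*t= l^2*(12*t - 2) + l*(-24*t^2 - 128*t + 22) + 216*t^2 + 180*t - 36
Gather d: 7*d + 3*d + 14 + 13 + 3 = 10*d + 30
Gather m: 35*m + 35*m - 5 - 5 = 70*m - 10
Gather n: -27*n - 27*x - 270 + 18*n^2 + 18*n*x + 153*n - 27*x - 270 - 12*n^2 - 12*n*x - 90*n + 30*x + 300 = 6*n^2 + n*(6*x + 36) - 24*x - 240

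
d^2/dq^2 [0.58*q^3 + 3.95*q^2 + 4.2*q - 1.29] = 3.48*q + 7.9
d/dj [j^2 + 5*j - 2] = 2*j + 5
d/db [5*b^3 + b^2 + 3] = b*(15*b + 2)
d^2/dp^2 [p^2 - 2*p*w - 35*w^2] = 2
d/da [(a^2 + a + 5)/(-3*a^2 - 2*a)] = (a^2 + 30*a + 10)/(a^2*(9*a^2 + 12*a + 4))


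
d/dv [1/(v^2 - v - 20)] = (1 - 2*v)/(-v^2 + v + 20)^2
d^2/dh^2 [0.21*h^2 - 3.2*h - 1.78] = 0.420000000000000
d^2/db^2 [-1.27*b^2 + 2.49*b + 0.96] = -2.54000000000000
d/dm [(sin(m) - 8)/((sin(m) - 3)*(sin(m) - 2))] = (16*sin(m) + cos(m)^2 - 35)*cos(m)/((sin(m) - 3)^2*(sin(m) - 2)^2)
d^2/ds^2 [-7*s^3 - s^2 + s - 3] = -42*s - 2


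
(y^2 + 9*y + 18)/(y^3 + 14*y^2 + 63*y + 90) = 1/(y + 5)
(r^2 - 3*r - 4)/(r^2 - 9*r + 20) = (r + 1)/(r - 5)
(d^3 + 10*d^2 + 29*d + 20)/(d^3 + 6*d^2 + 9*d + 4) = (d + 5)/(d + 1)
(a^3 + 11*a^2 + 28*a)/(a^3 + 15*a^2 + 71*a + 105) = a*(a + 4)/(a^2 + 8*a + 15)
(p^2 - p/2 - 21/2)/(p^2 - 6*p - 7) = (-2*p^2 + p + 21)/(2*(-p^2 + 6*p + 7))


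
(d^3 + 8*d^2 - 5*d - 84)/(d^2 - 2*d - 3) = (d^2 + 11*d + 28)/(d + 1)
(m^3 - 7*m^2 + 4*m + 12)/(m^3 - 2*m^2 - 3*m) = (m^2 - 8*m + 12)/(m*(m - 3))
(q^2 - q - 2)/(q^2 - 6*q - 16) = (-q^2 + q + 2)/(-q^2 + 6*q + 16)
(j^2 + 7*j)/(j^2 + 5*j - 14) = j/(j - 2)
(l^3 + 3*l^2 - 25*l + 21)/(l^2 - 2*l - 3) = (l^2 + 6*l - 7)/(l + 1)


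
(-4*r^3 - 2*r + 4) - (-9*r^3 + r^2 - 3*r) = 5*r^3 - r^2 + r + 4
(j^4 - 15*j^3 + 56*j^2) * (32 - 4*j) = -4*j^5 + 92*j^4 - 704*j^3 + 1792*j^2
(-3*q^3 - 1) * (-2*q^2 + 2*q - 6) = 6*q^5 - 6*q^4 + 18*q^3 + 2*q^2 - 2*q + 6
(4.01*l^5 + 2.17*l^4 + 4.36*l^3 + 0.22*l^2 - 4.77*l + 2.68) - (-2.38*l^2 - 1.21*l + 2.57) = 4.01*l^5 + 2.17*l^4 + 4.36*l^3 + 2.6*l^2 - 3.56*l + 0.11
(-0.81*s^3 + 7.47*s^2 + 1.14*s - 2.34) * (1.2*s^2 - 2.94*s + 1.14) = -0.972*s^5 + 11.3454*s^4 - 21.5172*s^3 + 2.3562*s^2 + 8.1792*s - 2.6676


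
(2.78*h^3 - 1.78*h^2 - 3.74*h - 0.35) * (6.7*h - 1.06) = 18.626*h^4 - 14.8728*h^3 - 23.1712*h^2 + 1.6194*h + 0.371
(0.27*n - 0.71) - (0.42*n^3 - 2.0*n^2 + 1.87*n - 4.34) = -0.42*n^3 + 2.0*n^2 - 1.6*n + 3.63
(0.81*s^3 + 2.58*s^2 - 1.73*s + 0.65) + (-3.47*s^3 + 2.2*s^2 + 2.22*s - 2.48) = -2.66*s^3 + 4.78*s^2 + 0.49*s - 1.83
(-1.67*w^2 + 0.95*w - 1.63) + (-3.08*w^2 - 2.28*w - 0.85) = -4.75*w^2 - 1.33*w - 2.48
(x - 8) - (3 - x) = 2*x - 11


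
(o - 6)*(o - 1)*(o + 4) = o^3 - 3*o^2 - 22*o + 24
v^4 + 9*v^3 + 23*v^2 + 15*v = v*(v + 1)*(v + 3)*(v + 5)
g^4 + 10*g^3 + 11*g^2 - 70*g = g*(g - 2)*(g + 5)*(g + 7)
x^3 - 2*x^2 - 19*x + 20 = (x - 5)*(x - 1)*(x + 4)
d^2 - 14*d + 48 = (d - 8)*(d - 6)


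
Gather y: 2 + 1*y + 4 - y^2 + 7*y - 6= -y^2 + 8*y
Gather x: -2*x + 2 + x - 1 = 1 - x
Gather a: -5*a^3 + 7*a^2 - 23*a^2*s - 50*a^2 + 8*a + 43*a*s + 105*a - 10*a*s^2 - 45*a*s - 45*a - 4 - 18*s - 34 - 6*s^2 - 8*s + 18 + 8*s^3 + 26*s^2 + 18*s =-5*a^3 + a^2*(-23*s - 43) + a*(-10*s^2 - 2*s + 68) + 8*s^3 + 20*s^2 - 8*s - 20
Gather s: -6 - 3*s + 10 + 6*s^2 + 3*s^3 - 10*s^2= 3*s^3 - 4*s^2 - 3*s + 4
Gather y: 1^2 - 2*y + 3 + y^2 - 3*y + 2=y^2 - 5*y + 6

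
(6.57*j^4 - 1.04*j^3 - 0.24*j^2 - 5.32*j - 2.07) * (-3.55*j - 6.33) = -23.3235*j^5 - 37.8961*j^4 + 7.4352*j^3 + 20.4052*j^2 + 41.0241*j + 13.1031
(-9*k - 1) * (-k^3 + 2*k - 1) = 9*k^4 + k^3 - 18*k^2 + 7*k + 1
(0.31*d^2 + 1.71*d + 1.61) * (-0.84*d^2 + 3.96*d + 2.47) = -0.2604*d^4 - 0.2088*d^3 + 6.1849*d^2 + 10.5993*d + 3.9767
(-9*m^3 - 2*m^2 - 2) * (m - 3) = -9*m^4 + 25*m^3 + 6*m^2 - 2*m + 6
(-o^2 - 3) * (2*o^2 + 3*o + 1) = -2*o^4 - 3*o^3 - 7*o^2 - 9*o - 3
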